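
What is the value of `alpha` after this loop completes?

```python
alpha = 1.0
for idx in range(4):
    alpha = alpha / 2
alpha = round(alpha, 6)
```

Halving LR 4 times: 1 / 2^4
`alpha` takes the values: 1.0 → 0.5 → 0.25 → 0.125 → 0.0625

Answer: 0.0625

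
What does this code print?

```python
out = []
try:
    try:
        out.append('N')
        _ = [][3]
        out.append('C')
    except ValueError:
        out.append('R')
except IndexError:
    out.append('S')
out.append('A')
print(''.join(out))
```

Execution trace: 'N' (try body) → 'S' (outer except IndexError) → 'A' (after the try/except). Output: NSA

Answer: NSA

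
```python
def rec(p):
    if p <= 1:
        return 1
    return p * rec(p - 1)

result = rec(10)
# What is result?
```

rec(10) = 10 * 9 * 8 * 7 * 6 * 5 * 4 * 3 * 2 * 1 = 3628800

Answer: 3628800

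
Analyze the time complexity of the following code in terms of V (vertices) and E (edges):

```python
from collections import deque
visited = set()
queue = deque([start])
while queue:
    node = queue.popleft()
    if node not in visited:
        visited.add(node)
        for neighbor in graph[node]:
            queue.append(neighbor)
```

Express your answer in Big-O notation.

This is Breadth-first search on a graph. Time complexity: O(V + E).

Answer: O(V + E)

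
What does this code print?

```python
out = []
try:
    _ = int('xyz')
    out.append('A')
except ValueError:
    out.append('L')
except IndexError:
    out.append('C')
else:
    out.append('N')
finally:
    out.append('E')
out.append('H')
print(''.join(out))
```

Execution trace: 'L' (except ValueError) → 'E' (finally) → 'H' (after the try/except). Output: LEH

Answer: LEH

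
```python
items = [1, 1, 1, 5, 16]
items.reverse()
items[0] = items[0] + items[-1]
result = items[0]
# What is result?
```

Trace:
`items = [1, 1, 1, 5, 16]` → items = [1, 1, 1, 5, 16]
`items.reverse()` → items = [16, 5, 1, 1, 1]
`items[0] = items[0] + items[-1]` → items = [17, 5, 1, 1, 1]
`result = items[0]` → result = 17
So result = 17

Answer: 17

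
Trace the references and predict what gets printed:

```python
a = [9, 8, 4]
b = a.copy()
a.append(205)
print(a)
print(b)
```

Key concept: list.copy() creates independent copy.
Step by step:
`a = [9, 8, 4]` → a = [9, 8, 4]
`b = a.copy()` → b = [9, 8, 4]
`a.append(205)` → a = [9, 8, 4, 205]
`print(a)` → prints [9, 8, 4, 205]
`print(b)` → prints [9, 8, 4]

Answer:
[9, 8, 4, 205]
[9, 8, 4]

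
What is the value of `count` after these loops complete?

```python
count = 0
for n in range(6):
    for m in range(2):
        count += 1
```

6 * 2 = 12
`count` takes the values: 0 → 1 → 2 → 3 → 4 → 5 → 6 → 7 → 8 → 9 → 10 → 11 → 12

Answer: 12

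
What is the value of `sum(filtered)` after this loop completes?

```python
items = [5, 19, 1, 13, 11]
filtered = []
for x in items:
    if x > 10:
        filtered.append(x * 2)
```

Sum of doubled values > 10
`filtered` takes the values: [] → [38] → [38, 26] → [38, 26, 22]
So `sum(filtered)` = 86

Answer: 86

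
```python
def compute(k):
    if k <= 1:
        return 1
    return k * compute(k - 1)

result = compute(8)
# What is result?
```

compute(8) = 8 * 7 * 6 * 5 * 4 * 3 * 2 * 1 = 40320

Answer: 40320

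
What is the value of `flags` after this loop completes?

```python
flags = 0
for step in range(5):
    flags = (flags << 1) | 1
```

Build 5 consecutive 1-bits: 0b11111
`flags` takes the values: 0 → 1 → 3 → 7 → 15 → 31

Answer: 31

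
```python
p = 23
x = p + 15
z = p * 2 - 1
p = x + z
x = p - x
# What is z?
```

Trace:
`p = 23` → p = 23
`x = p + 15` → x = 38
`z = p * 2 - 1` → z = 45
`p = x + z` → p = 83
`x = p - x` → x = 45
So z = 45

Answer: 45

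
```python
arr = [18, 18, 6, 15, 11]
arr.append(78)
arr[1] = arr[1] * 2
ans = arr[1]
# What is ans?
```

Trace:
`arr = [18, 18, 6, 15, 11]` → arr = [18, 18, 6, 15, 11]
`arr.append(78)` → arr = [18, 18, 6, 15, 11, 78]
`arr[1] = arr[1] * 2` → arr = [18, 36, 6, 15, 11, 78]
`ans = arr[1]` → ans = 36
So ans = 36

Answer: 36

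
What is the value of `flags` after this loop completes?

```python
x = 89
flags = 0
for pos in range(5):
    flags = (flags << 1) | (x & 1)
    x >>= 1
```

Reverse lowest 5 bits of 89
`flags` takes the values: 0 → 1 → 2 → 4 → 9 → 19

Answer: 19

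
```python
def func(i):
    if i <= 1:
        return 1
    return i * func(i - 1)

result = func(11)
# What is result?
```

func(11) = 11 * 10 * 9 * 8 * 7 * 6 * 5 * 4 * 3 * 2 * 1 = 39916800

Answer: 39916800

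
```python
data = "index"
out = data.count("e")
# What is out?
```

Trace:
`data = "index"` → data = 'index'
`out = data.count("e")` → out = 1
So out = 1

Answer: 1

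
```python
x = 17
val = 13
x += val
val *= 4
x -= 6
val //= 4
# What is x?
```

Trace:
`x = 17` → x = 17
`val = 13` → val = 13
`x += val` → x = 30
`val *= 4` → val = 52
`x -= 6` → x = 24
`val //= 4` → val = 13
So x = 24

Answer: 24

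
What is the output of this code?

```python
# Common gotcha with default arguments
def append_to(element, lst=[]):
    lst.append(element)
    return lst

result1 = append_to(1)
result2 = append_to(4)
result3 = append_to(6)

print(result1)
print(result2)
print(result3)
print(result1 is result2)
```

Key concept: mutable default argument gotcha.
Step by step:
`result1 = append_to(1)` → result1 = [1]
`result2 = append_to(4)` → result1 = [1, 4] (same object as result2); result2 = [1, 4] (same object as result1)
`result3 = append_to(6)` → result1 = [1, 4, 6] (same object as result2, result3); result2 = [1, 4, 6] (same object as result1, result3); result3 = [1, 4, 6] (same object as result1, result2)
`print(result1)` → prints [1, 4, 6]
`print(result2)` → prints [1, 4, 6]
`print(result3)` → prints [1, 4, 6]
`print(result1 is result2)` → prints True

Answer:
[1, 4, 6]
[1, 4, 6]
[1, 4, 6]
True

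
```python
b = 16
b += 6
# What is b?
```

Trace:
`b = 16` → b = 16
`b += 6` → b = 22
So b = 22

Answer: 22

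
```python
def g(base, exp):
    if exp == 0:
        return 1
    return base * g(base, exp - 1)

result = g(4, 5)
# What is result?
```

g(4, 5) = 4 * 4 * 4 * 4 * 4 = 1024

Answer: 1024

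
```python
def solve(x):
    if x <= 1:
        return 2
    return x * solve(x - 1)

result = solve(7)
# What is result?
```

solve(7) = 7 * 6 * 5 * 4 * 3 * 2 * 2 = 10080

Answer: 10080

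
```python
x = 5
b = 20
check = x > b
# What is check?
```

Trace:
`x = 5` → x = 5
`b = 20` → b = 20
`check = x > b` → check = False
So check = False

Answer: False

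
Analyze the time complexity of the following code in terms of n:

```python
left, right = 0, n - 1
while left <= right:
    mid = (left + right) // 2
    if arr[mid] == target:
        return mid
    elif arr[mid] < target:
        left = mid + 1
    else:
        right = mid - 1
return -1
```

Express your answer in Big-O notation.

This is Binary search in a sorted array. Time complexity: O(log n).

Answer: O(log n)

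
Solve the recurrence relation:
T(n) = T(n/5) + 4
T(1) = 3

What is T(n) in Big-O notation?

Each step divides n by 5 and adds 4. After log_5(n) steps we reach T(1)=3. So T(n) = 4·log_5(n) + 3 = O(log n).

Answer: O(log n)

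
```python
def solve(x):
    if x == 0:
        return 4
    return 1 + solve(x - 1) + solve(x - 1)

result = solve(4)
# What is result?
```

solve(x) = 1 + 2·solve(x-1), solve(0)=4. Closed form: (4+1)·2^4 - 1 = 79.

Answer: 79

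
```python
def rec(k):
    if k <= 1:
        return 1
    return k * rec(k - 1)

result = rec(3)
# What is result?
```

rec(3) = 3 * 2 * 1 = 6

Answer: 6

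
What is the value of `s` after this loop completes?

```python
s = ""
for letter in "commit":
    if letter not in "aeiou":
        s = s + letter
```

Remove vowels from 'commit'
`s` takes the values: "" → "c" → "cm" → "cmm" → "cmmt"

Answer: "cmmt"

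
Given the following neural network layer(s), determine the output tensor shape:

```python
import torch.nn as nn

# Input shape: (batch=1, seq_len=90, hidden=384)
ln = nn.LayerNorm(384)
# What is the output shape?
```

Input: (1, 90, 384) -> Output: (1, 90, 384)

Answer: (1, 90, 384)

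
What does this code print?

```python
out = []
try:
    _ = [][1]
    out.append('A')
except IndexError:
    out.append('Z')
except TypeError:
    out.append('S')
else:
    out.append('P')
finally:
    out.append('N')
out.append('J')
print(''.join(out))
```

Execution trace: 'Z' (except IndexError) → 'N' (finally) → 'J' (after the try/except). Output: ZNJ

Answer: ZNJ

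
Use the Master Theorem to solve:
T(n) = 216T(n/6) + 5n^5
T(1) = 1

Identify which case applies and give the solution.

a=216, b=6, f(n)=5n^5. log_6(216) = 3. Since c=5 > 3 and the regularity condition holds (216(n/6)^5 = (216/6^5)n^5 with 216/6^5 < 1), Case 3 applies: T(n) = Θ(f(n)) = O(n^5).

Answer: O(n^5) - Case 3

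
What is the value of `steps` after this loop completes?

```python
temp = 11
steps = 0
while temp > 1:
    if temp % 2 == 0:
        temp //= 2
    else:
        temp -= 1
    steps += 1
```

Steps to reduce 11 to 1
`steps` takes the values: 0 → 1 → 2 → 3 → 4 → 5

Answer: 5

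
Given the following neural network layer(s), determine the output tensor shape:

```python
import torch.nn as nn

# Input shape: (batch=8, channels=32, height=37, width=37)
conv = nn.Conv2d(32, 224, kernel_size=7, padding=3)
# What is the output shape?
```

Input: (8, 32, 37, 37) -> Output: (8, 224, 37, 37)

Answer: (8, 224, 37, 37)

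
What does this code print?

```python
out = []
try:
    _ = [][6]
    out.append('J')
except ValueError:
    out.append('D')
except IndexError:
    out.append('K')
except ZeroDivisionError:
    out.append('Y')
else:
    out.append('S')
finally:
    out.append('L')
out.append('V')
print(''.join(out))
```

Execution trace: 'K' (except IndexError) → 'L' (finally) → 'V' (after the try/except). Output: KLV

Answer: KLV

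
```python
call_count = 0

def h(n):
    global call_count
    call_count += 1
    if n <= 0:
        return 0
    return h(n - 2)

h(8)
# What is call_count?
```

Linear recursion stepping by 2: 5 calls from n=8 down to ≤0.

Answer: 5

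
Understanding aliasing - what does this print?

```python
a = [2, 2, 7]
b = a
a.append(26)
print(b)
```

Key concept: basic list aliasing.
Step by step:
`a = [2, 2, 7]` → a = [2, 2, 7]
`b = a` → b = [2, 2, 7] (same object as a)
`a.append(26)` → a = [2, 2, 7, 26] (same object as b); b = [2, 2, 7, 26] (same object as a)
`print(b)` → prints [2, 2, 7, 26]

Answer: [2, 2, 7, 26]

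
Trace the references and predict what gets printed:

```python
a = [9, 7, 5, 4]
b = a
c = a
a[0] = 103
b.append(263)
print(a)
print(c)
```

Key concept: multiple aliases.
Step by step:
`a = [9, 7, 5, 4]` → a = [9, 7, 5, 4]
`b = a` → b = [9, 7, 5, 4] (same object as a)
`c = a` → c = [9, 7, 5, 4] (same object as a, b)
`a[0] = 103` → a = [103, 7, 5, 4] (same object as b, c); b = [103, 7, 5, 4] (same object as a, c); c = [103, 7, 5, 4] (same object as a, b)
`b.append(263)` → a = [103, 7, 5, 4, 263] (same object as b, c); b = [103, 7, 5, 4, 263] (same object as a, c); c = [103, 7, 5, 4, 263] (same object as a, b)
`print(a)` → prints [103, 7, 5, 4, 263]
`print(c)` → prints [103, 7, 5, 4, 263]

Answer:
[103, 7, 5, 4, 263]
[103, 7, 5, 4, 263]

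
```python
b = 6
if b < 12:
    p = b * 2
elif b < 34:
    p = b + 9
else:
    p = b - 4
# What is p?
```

Trace:
`b = 6` → b = 6
`if b < 12: ...` → b < 12 is True → p = 12
So p = 12

Answer: 12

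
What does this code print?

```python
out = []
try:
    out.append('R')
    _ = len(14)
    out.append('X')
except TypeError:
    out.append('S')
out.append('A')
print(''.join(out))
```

Execution trace: 'R' (try body) → 'S' (except TypeError) → 'A' (after the try/except). Output: RSA

Answer: RSA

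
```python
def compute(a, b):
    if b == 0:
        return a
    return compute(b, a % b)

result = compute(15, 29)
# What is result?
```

compute(15, 29) -> compute(29, 15) -> compute(15, 14) -> compute(14, 1) -> compute(1, 0) -> 1

Answer: 1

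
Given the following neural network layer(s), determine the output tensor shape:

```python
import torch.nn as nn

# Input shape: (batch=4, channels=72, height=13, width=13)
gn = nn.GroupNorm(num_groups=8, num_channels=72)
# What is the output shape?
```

Input: (4, 72, 13, 13) -> Output: (4, 72, 13, 13)

Answer: (4, 72, 13, 13)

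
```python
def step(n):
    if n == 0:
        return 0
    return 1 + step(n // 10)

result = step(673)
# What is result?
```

Count of digits of 673: 3

Answer: 3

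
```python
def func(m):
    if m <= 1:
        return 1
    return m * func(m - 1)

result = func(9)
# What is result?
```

func(9) = 9 * 8 * 7 * 6 * 5 * 4 * 3 * 2 * 1 = 362880

Answer: 362880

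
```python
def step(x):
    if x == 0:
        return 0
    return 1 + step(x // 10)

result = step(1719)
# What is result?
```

Count of digits of 1719: 4

Answer: 4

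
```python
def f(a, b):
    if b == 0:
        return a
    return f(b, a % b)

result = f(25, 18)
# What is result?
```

f(25, 18) -> f(18, 7) -> f(7, 4) -> f(4, 3) -> f(3, 1) -> f(1, 0) -> 1

Answer: 1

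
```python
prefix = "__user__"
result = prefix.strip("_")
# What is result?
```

Trace:
`prefix = "__user__"` → prefix = '__user__'
`result = prefix.strip("_")` → result = 'user'
So result = 'user'

Answer: 'user'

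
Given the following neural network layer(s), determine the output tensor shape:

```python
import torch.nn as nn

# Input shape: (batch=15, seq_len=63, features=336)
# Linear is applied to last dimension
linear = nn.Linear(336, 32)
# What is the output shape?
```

Input: (15, 63, 336) -> Output: (15, 63, 32)

Answer: (15, 63, 32)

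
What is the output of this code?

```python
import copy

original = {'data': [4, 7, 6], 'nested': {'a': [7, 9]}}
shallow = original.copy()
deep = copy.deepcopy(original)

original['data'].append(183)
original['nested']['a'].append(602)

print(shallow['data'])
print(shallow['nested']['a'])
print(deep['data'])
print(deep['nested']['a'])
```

Key concept: comparing shallow vs deep copy.
Step by step:
`original = {'data': [4, 7, 6], 'nested': {'a': [7, 9]}}` → original = {'data': [4, 7, 6], 'nested': {'a': [7, 9]}}
`shallow = original.copy()` → shallow = {'data': [4, 7, 6], 'nested': {'a': [7, 9]}}
`deep = copy.deepcopy(original)` → deep = {'data': [4, 7, 6], 'nested': {'a': [7, 9]}}
`original['data'].append(183)` → original = {'data': [4, 7, 6, 183], 'nested': {'a': [7, 9]}}; shallow = {'data': [4, 7, 6, 183], 'nested': {'a': [7, 9]}}
`original['nested']['a'].append(602)` → original = {'data': [4, 7, 6, 183], 'nested': {'a': [7, 9, 602]}}; shallow = {'data': [4, 7, 6, 183], 'nested': {'a': [7, 9, 602]}}
`print(shallow['data'])` → prints [4, 7, 6, 183]
`print(shallow['nested']['a'])` → prints [7, 9, 602]
`print(deep['data'])` → prints [4, 7, 6]
`print(deep['nested']['a'])` → prints [7, 9]

Answer:
[4, 7, 6, 183]
[7, 9, 602]
[4, 7, 6]
[7, 9]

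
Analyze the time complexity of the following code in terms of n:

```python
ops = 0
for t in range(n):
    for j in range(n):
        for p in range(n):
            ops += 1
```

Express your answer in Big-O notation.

Each loop level contributes: n × n × n. Multiplying the contributions gives O(n^3).

Answer: O(n^3)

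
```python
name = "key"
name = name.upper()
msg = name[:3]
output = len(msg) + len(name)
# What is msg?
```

Trace:
`name = "key"` → name = 'key'
`name = name.upper()` → name = 'KEY'
`msg = name[:3]` → msg = 'KEY'
`output = len(msg) + len(name)` → output = 6
So msg = 'KEY'

Answer: 'KEY'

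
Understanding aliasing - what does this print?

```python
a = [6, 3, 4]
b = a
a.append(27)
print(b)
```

Key concept: basic list aliasing.
Step by step:
`a = [6, 3, 4]` → a = [6, 3, 4]
`b = a` → b = [6, 3, 4] (same object as a)
`a.append(27)` → a = [6, 3, 4, 27] (same object as b); b = [6, 3, 4, 27] (same object as a)
`print(b)` → prints [6, 3, 4, 27]

Answer: [6, 3, 4, 27]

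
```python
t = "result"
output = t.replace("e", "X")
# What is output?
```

Trace:
`t = "result"` → t = 'result'
`output = t.replace("e", "X")` → output = 'rXsult'
So output = 'rXsult'

Answer: 'rXsult'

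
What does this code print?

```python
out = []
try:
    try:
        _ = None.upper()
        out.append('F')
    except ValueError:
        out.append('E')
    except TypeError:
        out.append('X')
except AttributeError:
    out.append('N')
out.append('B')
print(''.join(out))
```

Execution trace: 'N' (outer except AttributeError) → 'B' (after the try/except). Output: NB

Answer: NB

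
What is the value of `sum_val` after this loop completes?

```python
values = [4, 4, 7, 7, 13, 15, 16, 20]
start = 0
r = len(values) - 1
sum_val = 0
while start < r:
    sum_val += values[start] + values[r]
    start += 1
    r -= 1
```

Sum of pairs from ends
`sum_val` takes the values: 0 → 24 → 44 → 66 → 86

Answer: 86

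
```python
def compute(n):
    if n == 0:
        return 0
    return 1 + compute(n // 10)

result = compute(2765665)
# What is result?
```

Count of digits of 2765665: 7

Answer: 7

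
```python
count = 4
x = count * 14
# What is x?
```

Trace:
`count = 4` → count = 4
`x = count * 14` → x = 56
So x = 56

Answer: 56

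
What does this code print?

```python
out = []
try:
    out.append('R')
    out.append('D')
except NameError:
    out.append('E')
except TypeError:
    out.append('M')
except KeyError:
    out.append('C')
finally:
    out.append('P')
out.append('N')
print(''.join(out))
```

Execution trace: 'R' (try body) → 'D' (try body, no exception) → 'P' (finally) → 'N' (after the try/except). Output: RDPN

Answer: RDPN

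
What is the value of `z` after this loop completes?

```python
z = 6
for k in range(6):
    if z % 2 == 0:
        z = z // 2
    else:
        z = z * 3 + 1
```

Collatz-style transformation from 6
`z` takes the values: 6 → 3 → 10 → 5 → 16 → 8 → 4

Answer: 4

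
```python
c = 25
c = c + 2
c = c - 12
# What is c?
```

Trace:
`c = 25` → c = 25
`c = c + 2` → c = 27
`c = c - 12` → c = 15
So c = 15

Answer: 15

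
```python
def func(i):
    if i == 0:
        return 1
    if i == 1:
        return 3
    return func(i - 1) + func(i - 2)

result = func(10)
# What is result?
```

Build up from base cases: func(0)=1, func(1)=3, func(2)=4, func(3)=7, func(4)=11, func(5)=18, func(6)=29, ..., func(10)=199

Answer: 199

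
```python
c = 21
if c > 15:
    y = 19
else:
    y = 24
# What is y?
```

Trace:
`c = 21` → c = 21
`if c > 15: ...` → c > 15 is True → y = 19
So y = 19

Answer: 19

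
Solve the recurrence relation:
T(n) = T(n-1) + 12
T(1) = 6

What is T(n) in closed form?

Unrolling: T(n) = T(1) + 12·(n-1) = 6 + 12(n-1) = 12n - 6.

Answer: T(n) = 12n - 6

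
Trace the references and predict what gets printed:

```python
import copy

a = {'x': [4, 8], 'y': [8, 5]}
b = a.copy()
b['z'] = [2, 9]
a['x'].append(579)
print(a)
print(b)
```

Key concept: shallow copy of dict with mutable values.
Step by step:
`a = {'x': [4, 8], 'y': [8, 5]}` → a = {'x': [4, 8], 'y': [8, 5]}
`b = a.copy()` → b = {'x': [4, 8], 'y': [8, 5]}
`b['z'] = [2, 9]` → b = {'x': [4, 8], 'y': [8, 5], 'z': [2, 9]}
`a['x'].append(579)` → a = {'x': [4, 8, 579], 'y': [8, 5]}; b = {'x': [4, 8, 579], 'y': [8, 5], 'z': [2, 9]}
`print(a)` → prints {'x': [4, 8, 579], 'y': [8, 5]}
`print(b)` → prints {'x': [4, 8, 579], 'y': [8, 5], 'z': [2, 9]}

Answer:
{'x': [4, 8, 579], 'y': [8, 5]}
{'x': [4, 8, 579], 'y': [8, 5], 'z': [2, 9]}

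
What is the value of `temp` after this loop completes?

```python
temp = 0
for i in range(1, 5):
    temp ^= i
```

XOR of 1 to 4
`temp` takes the values: 0 → 1 → 3 → 0 → 4

Answer: 4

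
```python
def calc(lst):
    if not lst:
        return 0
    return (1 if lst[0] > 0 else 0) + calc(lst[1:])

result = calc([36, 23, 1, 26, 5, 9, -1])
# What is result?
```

Count of positive elements in [36, 23, 1, 26, 5, 9, -1] = 6

Answer: 6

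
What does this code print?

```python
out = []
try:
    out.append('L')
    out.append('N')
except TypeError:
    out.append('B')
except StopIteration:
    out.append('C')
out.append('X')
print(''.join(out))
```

Execution trace: 'L' (try body) → 'N' (try body, no exception) → 'X' (after the try/except). Output: LNX

Answer: LNX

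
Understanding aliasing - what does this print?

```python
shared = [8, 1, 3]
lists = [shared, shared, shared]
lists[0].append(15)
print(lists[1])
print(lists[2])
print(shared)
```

Key concept: list of same reference.
Step by step:
`shared = [8, 1, 3]` → shared = [8, 1, 3]
`lists = [shared, shared, shared]` → lists = [[8, 1, 3], [8, 1, 3], [8, 1, 3]]
`lists[0].append(15)` → shared = [8, 1, 3, 15]; lists = [[8, 1, 3, 15], [8, 1, 3, 15], [8, 1, 3, 15]]
`print(lists[1])` → prints [8, 1, 3, 15]
`print(lists[2])` → prints [8, 1, 3, 15]
`print(shared)` → prints [8, 1, 3, 15]

Answer:
[8, 1, 3, 15]
[8, 1, 3, 15]
[8, 1, 3, 15]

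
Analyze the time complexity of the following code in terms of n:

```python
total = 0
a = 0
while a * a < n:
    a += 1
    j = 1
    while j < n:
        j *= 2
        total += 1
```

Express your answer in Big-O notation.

Each loop level contributes: √n × log n. Multiplying the contributions gives O(√n log n).

Answer: O(√n log n)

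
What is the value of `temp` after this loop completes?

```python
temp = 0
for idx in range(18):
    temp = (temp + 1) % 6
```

Increment mod 6, 18 times = 0
`temp` takes the values: 0 → 1 → 2 → 3 → 4 → 5 → 0 → 1 → 2 → 3 → 4 → 5 → 0 → 1 → 2 → 3 → 4 → 5 → 0

Answer: 0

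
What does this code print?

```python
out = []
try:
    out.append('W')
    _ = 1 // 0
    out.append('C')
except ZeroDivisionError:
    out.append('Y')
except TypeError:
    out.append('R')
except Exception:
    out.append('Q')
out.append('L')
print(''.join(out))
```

Execution trace: 'W' (try body) → 'Y' (except ZeroDivisionError) → 'L' (after the try/except). Output: WYL

Answer: WYL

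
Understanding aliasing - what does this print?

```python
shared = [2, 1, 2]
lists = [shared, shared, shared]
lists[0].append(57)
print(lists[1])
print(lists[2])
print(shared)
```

Key concept: list of same reference.
Step by step:
`shared = [2, 1, 2]` → shared = [2, 1, 2]
`lists = [shared, shared, shared]` → lists = [[2, 1, 2], [2, 1, 2], [2, 1, 2]]
`lists[0].append(57)` → shared = [2, 1, 2, 57]; lists = [[2, 1, 2, 57], [2, 1, 2, 57], [2, 1, 2, 57]]
`print(lists[1])` → prints [2, 1, 2, 57]
`print(lists[2])` → prints [2, 1, 2, 57]
`print(shared)` → prints [2, 1, 2, 57]

Answer:
[2, 1, 2, 57]
[2, 1, 2, 57]
[2, 1, 2, 57]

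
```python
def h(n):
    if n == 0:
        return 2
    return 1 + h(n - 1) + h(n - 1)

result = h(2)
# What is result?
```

h(n) = 1 + 2·h(n-1), h(0)=2. Closed form: (2+1)·2^2 - 1 = 11.

Answer: 11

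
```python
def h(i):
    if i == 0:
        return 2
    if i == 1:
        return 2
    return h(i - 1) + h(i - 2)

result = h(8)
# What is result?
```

Build up from base cases: h(0)=2, h(1)=2, h(2)=4, h(3)=6, h(4)=10, h(5)=16, h(6)=26, ..., h(8)=68

Answer: 68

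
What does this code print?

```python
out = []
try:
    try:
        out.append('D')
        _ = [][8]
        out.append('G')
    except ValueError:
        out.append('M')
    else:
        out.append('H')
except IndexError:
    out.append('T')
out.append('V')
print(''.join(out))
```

Execution trace: 'D' (inner try body) → 'T' (outer except IndexError) → 'V' (after the try/except). Output: DTV

Answer: DTV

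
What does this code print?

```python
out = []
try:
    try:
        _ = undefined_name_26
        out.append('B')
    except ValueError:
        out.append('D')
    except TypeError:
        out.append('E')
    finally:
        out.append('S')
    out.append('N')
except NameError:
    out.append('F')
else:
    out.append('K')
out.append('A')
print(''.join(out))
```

Execution trace: 'S' (inner finally) → 'F' (except NameError) → 'A' (after the try/except). Output: SFA

Answer: SFA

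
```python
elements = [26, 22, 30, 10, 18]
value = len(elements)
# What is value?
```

Trace:
`elements = [26, 22, 30, 10, 18]` → elements = [26, 22, 30, 10, 18]
`value = len(elements)` → value = 5
So value = 5

Answer: 5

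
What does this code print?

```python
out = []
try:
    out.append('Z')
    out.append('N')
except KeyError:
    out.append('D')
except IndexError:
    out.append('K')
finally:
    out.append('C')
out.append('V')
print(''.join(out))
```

Execution trace: 'Z' (try body) → 'N' (try body, no exception) → 'C' (finally) → 'V' (after the try/except). Output: ZNCV

Answer: ZNCV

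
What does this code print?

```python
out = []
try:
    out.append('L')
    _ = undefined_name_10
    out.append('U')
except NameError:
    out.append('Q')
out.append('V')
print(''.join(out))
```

Execution trace: 'L' (try body) → 'Q' (except NameError) → 'V' (after the try/except). Output: LQV

Answer: LQV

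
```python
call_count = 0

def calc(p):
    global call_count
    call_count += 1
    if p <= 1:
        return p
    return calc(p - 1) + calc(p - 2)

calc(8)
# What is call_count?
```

Calls(p) = 1 + Calls(p-1) + Calls(p-2); Calls(0)=Calls(1)=1. For p=8 this gives 67.

Answer: 67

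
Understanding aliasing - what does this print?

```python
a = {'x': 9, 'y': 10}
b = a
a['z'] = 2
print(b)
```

Key concept: dict aliasing.
Step by step:
`a = {'x': 9, 'y': 10}` → a = {'x': 9, 'y': 10}
`b = a` → b = {'x': 9, 'y': 10} (same object as a)
`a['z'] = 2` → a = {'x': 9, 'y': 10, 'z': 2} (same object as b); b = {'x': 9, 'y': 10, 'z': 2} (same object as a)
`print(b)` → prints {'x': 9, 'y': 10, 'z': 2}

Answer: {'x': 9, 'y': 10, 'z': 2}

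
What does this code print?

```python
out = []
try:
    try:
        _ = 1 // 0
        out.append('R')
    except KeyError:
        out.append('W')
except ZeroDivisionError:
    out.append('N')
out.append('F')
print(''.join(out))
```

Execution trace: 'N' (outer except ZeroDivisionError) → 'F' (after the try/except). Output: NF

Answer: NF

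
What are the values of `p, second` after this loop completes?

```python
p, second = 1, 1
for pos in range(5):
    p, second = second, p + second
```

Fibonacci: after 5 iterations
`p, second` takes the values: (1, 1) → (1, 2) → (2, 3) → (3, 5) → (5, 8) → (8, 13)

Answer: 8, 13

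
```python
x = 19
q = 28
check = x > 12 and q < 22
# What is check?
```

Trace:
`x = 19` → x = 19
`q = 28` → q = 28
`check = x > 12 and q < 22` → check = False
So check = False

Answer: False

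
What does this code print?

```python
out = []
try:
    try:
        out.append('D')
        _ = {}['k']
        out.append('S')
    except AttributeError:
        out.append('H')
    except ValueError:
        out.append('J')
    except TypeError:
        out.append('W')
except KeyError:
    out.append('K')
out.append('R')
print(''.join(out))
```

Execution trace: 'D' (inner try body) → 'K' (outer except KeyError) → 'R' (after the try/except). Output: DKR

Answer: DKR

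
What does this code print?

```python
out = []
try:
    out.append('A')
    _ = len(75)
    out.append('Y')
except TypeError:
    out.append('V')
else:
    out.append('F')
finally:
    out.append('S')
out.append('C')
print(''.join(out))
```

Execution trace: 'A' (try body) → 'V' (except TypeError) → 'S' (finally) → 'C' (after the try/except). Output: AVSC

Answer: AVSC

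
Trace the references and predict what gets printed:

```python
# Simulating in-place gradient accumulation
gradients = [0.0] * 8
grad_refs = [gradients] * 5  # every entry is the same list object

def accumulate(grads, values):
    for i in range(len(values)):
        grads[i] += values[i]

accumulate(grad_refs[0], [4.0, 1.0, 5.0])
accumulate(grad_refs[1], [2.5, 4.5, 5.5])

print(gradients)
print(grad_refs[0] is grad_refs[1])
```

Key concept: gradient accumulation aliasing.
Step by step:
`gradients = [0.0] * 8` → gradients = [0.0, 0.0, 0.0, 0.0, 0.0, 0.0, 0.0, 0.0]
`grad_refs = [gradients] * 5` → grad_refs = [[0.0, 0.0, 0.0, 0.0, 0.0, 0.0, 0.0, 0.0], [0.0, 0.0, 0.0, 0.0, 0.0, 0.0, 0.0, 0.0], [0.0, 0.0, 0.0, 0.0, 0.0, 0.0, 0.0, 0.0], [0.0, 0.0, 0.0, 0.0, 0.0, 0.0, 0.0, 0.0], [0.0, 0.0, 0.0, 0.0, 0.0, 0.0, 0.0, 0.0]]
`accumulate(grad_refs[0], [4.0, 1.0, 5.0])` → gradients = [4.0, 1.0, 5.0, 0.0, 0.0, 0.0, 0.0, 0.0]; grad_refs = [[4.0, 1.0, 5.0, 0.0, 0.0, 0.0, 0.0, 0.0], [4.0, 1.0, 5.0, 0.0, 0.0, 0.0, 0.0, 0.0], [4.0, 1.0, 5.0, 0.0, 0.0, 0.0, 0.0, 0.0], [4.0, 1.0, 5.0, 0.0, 0.0, 0.0, 0.0, 0.0], [4.0, 1.0, 5.0, 0.0, 0.0, 0.0, 0.0, 0.0]]
`accumulate(grad_refs[1], [2.5, 4.5, 5.5])` → gradients = [6.5, 5.5, 10.5, 0.0, 0.0, 0.0, 0.0, 0.0]; grad_refs = [[6.5, 5.5, 10.5, 0.0, 0.0, 0.0, 0.0, 0.0], [6.5, 5.5, 10.5, 0.0, 0.0, 0.0, 0.0, 0.0], [6.5, 5.5, 10.5, 0.0, 0.0, 0.0, 0.0, 0.0], [6.5, 5.5, 10.5, 0.0, 0.0, 0.0, 0.0, 0.0], [6.5, 5.5, 10.5, 0.0, 0.0, 0.0, 0.0, 0.0]]
`print(gradients)` → prints [6.5, 5.5, 10.5, 0.0, 0.0, 0.0, 0.0, 0.0]
`print(grad_refs[0] is grad_refs[1])` → prints True

Answer:
[6.5, 5.5, 10.5, 0.0, 0.0, 0.0, 0.0, 0.0]
True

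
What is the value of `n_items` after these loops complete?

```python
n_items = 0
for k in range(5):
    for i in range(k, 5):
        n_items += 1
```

Upper triangle: 5 + 4 + ... + 1
`n_items` takes the values: 0 → 1 → 2 → 3 → 4 → 5 → 6 → 7 → 8 → 9 → 10 → 11 → 12 → 13 → 14 → 15

Answer: 15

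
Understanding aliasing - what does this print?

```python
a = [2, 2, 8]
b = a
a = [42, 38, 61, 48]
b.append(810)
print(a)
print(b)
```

Key concept: rebinding vs mutation: a is rebound to a new list, b still points at the original.
Step by step:
`a = [2, 2, 8]` → a = [2, 2, 8]
`b = a` → b = [2, 2, 8] (same object as a)
`a = [42, 38, 61, 48]` → a = [42, 38, 61, 48]
`b.append(810)` → b = [2, 2, 8, 810]
`print(a)` → prints [42, 38, 61, 48]
`print(b)` → prints [2, 2, 8, 810]

Answer:
[42, 38, 61, 48]
[2, 2, 8, 810]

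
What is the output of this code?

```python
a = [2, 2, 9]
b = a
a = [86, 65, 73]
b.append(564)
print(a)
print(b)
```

Key concept: rebinding vs mutation: a is rebound to a new list, b still points at the original.
Step by step:
`a = [2, 2, 9]` → a = [2, 2, 9]
`b = a` → b = [2, 2, 9] (same object as a)
`a = [86, 65, 73]` → a = [86, 65, 73]
`b.append(564)` → b = [2, 2, 9, 564]
`print(a)` → prints [86, 65, 73]
`print(b)` → prints [2, 2, 9, 564]

Answer:
[86, 65, 73]
[2, 2, 9, 564]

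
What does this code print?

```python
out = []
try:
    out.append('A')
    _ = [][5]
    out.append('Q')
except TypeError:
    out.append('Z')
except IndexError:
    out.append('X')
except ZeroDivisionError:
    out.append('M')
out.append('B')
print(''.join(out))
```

Execution trace: 'A' (try body) → 'X' (except IndexError) → 'B' (after the try/except). Output: AXB

Answer: AXB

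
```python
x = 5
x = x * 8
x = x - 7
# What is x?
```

Trace:
`x = 5` → x = 5
`x = x * 8` → x = 40
`x = x - 7` → x = 33
So x = 33

Answer: 33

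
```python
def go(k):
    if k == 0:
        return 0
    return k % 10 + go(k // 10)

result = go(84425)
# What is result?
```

Sum of digits of 84425: 5 + 2 + 4 + 4 + 8 = 23

Answer: 23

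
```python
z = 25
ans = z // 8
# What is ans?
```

Trace:
`z = 25` → z = 25
`ans = z // 8` → ans = 3
So ans = 3

Answer: 3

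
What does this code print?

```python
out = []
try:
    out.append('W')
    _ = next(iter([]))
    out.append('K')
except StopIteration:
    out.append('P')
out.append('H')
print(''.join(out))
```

Execution trace: 'W' (try body) → 'P' (except StopIteration) → 'H' (after the try/except). Output: WPH

Answer: WPH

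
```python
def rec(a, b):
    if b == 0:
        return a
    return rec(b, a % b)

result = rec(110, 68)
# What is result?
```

rec(110, 68) -> rec(68, 42) -> rec(42, 26) -> rec(26, 16) -> rec(16, 10) -> rec(10, 6) -> rec(6, 4) -> rec(4, 2) -> rec(2, 0) -> 2

Answer: 2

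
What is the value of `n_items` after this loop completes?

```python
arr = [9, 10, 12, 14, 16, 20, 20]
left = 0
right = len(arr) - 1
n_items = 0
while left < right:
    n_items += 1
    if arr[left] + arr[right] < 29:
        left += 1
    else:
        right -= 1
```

Steps to find pair summing to 29
`n_items` takes the values: 0 → 1 → 2 → 3 → 4 → 5 → 6

Answer: 6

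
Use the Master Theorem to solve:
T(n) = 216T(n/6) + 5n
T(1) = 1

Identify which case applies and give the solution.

a=216, b=6, f(n)=5n. log_6(216) = 3. Since c=1 < 3, Case 1 applies: T(n) = Θ(n^log_b(a)) = O(n^3).

Answer: O(n^3) - Case 1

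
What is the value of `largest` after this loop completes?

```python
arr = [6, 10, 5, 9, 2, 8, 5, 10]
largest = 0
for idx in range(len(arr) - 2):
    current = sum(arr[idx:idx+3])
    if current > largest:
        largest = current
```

Max sum of 3-element window in [6, 10, 5, 9, 2, 8, 5, 10]
`largest` takes the values: 0 → 21 → 24

Answer: 24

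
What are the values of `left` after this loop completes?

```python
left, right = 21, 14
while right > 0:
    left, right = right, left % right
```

GCD of 21 and 14
`left` takes the values: 21 → 14 → 7

Answer: 7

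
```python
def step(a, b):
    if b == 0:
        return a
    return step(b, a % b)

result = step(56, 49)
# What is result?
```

step(56, 49) -> step(49, 7) -> step(7, 0) -> 7

Answer: 7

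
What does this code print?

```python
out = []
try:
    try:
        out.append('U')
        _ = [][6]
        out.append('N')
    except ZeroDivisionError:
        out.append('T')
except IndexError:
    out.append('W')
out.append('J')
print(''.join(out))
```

Execution trace: 'U' (try body) → 'W' (outer except IndexError) → 'J' (after the try/except). Output: UWJ

Answer: UWJ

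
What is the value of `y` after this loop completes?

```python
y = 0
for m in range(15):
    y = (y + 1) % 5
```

Increment mod 5, 15 times = 0
`y` takes the values: 0 → 1 → 2 → 3 → 4 → 0 → 1 → 2 → 3 → 4 → 0 → 1 → 2 → 3 → 4 → 0

Answer: 0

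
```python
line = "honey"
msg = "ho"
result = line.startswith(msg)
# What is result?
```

Trace:
`line = "honey"` → line = 'honey'
`msg = "ho"` → msg = 'ho'
`result = line.startswith(msg)` → result = True
So result = True

Answer: True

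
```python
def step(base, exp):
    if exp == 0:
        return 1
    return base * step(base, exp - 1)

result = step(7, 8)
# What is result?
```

step(7, 8) = 7 * 7 * 7 * 7 * 7 * 7 * 7 * 7 = 5764801

Answer: 5764801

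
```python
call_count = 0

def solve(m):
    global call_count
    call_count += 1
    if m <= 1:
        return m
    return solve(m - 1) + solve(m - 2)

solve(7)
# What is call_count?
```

Calls(m) = 1 + Calls(m-1) + Calls(m-2); Calls(0)=Calls(1)=1. For m=7 this gives 41.

Answer: 41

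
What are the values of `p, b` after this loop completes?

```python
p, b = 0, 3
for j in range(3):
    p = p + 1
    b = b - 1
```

p goes 0→3, b goes 3→0
`p, b` takes the values: (0, 3) → (1, 3) → (1, 2) → (2, 2) → (2, 1) → (3, 1) → (3, 0)

Answer: 3, 0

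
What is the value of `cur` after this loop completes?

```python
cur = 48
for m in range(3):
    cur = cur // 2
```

Halve 3 times: 48 // 2^3 = 6
`cur` takes the values: 48 → 24 → 12 → 6

Answer: 6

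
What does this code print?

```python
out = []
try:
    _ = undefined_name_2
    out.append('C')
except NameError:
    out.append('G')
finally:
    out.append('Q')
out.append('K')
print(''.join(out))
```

Execution trace: 'G' (except NameError) → 'Q' (finally) → 'K' (after the try/except). Output: GQK

Answer: GQK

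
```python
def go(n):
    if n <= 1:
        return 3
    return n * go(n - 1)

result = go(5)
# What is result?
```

go(5) = 5 * 4 * 3 * 2 * 3 = 360

Answer: 360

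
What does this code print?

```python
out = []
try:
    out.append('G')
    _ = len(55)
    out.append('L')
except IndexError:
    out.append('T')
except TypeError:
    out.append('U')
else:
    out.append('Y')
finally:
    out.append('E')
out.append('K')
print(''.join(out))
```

Execution trace: 'G' (try body) → 'U' (except TypeError) → 'E' (finally) → 'K' (after the try/except). Output: GUEK

Answer: GUEK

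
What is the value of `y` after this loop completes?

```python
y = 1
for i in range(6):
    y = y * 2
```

Multiply by 2, 6 times: 1 * 2^6 = 64
`y` takes the values: 1 → 2 → 4 → 8 → 16 → 32 → 64

Answer: 64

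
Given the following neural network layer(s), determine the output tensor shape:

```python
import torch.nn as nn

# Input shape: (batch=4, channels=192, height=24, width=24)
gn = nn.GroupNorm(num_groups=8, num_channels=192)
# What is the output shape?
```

Input: (4, 192, 24, 24) -> Output: (4, 192, 24, 24)

Answer: (4, 192, 24, 24)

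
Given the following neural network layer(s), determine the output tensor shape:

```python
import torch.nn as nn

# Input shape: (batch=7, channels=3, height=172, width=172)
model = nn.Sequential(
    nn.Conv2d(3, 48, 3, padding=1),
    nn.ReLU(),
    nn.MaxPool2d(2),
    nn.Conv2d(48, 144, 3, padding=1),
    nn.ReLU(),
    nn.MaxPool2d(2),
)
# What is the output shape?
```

Input: (7, 3, 172, 172) -> after first Conv2d: (7, 48, 172, 172) -> after first MaxPool2d: (7, 48, 86, 86) -> after second Conv2d: (7, 144, 86, 86) -> Output: (7, 144, 43, 43)

Answer: (7, 144, 43, 43)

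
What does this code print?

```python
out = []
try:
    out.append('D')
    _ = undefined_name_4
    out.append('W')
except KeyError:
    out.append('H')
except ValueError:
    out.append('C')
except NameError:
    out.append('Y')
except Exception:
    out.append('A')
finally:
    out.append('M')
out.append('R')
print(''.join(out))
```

Execution trace: 'D' (try body) → 'Y' (except NameError) → 'M' (finally) → 'R' (after the try/except). Output: DYMR

Answer: DYMR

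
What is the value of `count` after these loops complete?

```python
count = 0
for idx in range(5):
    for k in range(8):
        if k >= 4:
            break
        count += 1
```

Inner breaks at 4, outer runs 5 times
`count` takes the values: 0 → 1 → 2 → 3 → 4 → 5 → 6 → 7 → 8 → 9 → 10 → 11 → 12 → 13 → 14 → 15 → 16 → 17 → 18 → 19 → 20

Answer: 20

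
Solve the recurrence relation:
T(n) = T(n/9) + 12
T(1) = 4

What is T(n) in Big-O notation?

Each step divides n by 9 and adds 12. After log_9(n) steps we reach T(1)=4. So T(n) = 12·log_9(n) + 4 = O(log n).

Answer: O(log n)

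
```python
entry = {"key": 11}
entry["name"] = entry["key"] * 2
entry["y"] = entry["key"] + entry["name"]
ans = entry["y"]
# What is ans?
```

Trace:
`entry = {"key": 11}` → entry = {'key': 11}
`entry["name"] = entry["key"] * 2` → entry = {'key': 11, 'name': 22}
`entry["y"] = entry["key"] + entry["name"]` → entry = {'key': 11, 'name': 22, 'y': 33}
`ans = entry["y"]` → ans = 33
So ans = 33

Answer: 33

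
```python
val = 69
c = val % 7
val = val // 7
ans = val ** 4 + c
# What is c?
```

Trace:
`val = 69` → val = 69
`c = val % 7` → c = 6
`val = val // 7` → val = 9
`ans = val ** 4 + c` → ans = 6567
So c = 6

Answer: 6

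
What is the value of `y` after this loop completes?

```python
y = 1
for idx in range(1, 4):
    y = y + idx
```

Start at 1, add 1 through 3
`y` takes the values: 1 → 2 → 4 → 7

Answer: 7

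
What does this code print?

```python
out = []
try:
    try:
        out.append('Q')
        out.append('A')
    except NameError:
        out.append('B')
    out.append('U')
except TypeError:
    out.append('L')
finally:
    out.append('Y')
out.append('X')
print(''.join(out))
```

Execution trace: 'Q' (inner try body) → 'A' (inner try body, no exception) → 'U' (try body, no exception) → 'Y' (finally) → 'X' (after the try/except). Output: QAUYX

Answer: QAUYX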